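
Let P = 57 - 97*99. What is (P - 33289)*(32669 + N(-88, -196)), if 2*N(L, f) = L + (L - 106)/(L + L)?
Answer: -245962724995/176 ≈ -1.3975e+9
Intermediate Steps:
N(L, f) = L/2 + (-106 + L)/(4*L) (N(L, f) = (L + (L - 106)/(L + L))/2 = (L + (-106 + L)/((2*L)))/2 = (L + (-106 + L)*(1/(2*L)))/2 = (L + (-106 + L)/(2*L))/2 = L/2 + (-106 + L)/(4*L))
P = -9546 (P = 57 - 9603 = -9546)
(P - 33289)*(32669 + N(-88, -196)) = (-9546 - 33289)*(32669 + (¼)*(-106 - 88*(1 + 2*(-88)))/(-88)) = -42835*(32669 + (¼)*(-1/88)*(-106 - 88*(1 - 176))) = -42835*(32669 + (¼)*(-1/88)*(-106 - 88*(-175))) = -42835*(32669 + (¼)*(-1/88)*(-106 + 15400)) = -42835*(32669 + (¼)*(-1/88)*15294) = -42835*(32669 - 7647/176) = -42835*5742097/176 = -245962724995/176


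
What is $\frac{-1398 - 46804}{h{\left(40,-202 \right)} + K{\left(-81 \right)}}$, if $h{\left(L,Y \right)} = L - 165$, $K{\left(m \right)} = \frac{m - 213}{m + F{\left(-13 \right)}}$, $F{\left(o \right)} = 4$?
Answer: $\frac{530222}{1333} \approx 397.77$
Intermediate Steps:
$K{\left(m \right)} = \frac{-213 + m}{4 + m}$ ($K{\left(m \right)} = \frac{m - 213}{m + 4} = \frac{-213 + m}{4 + m}$)
$h{\left(L,Y \right)} = -165 + L$
$\frac{-1398 - 46804}{h{\left(40,-202 \right)} + K{\left(-81 \right)}} = \frac{-1398 - 46804}{\left(-165 + 40\right) + \frac{-213 - 81}{4 - 81}} = - \frac{48202}{-125 + \frac{1}{-77} \left(-294\right)} = - \frac{48202}{-125 - - \frac{42}{11}} = - \frac{48202}{-125 + \frac{42}{11}} = - \frac{48202}{- \frac{1333}{11}} = \left(-48202\right) \left(- \frac{11}{1333}\right) = \frac{530222}{1333}$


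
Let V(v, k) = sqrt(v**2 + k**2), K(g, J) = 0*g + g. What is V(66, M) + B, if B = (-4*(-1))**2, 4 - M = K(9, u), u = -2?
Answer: 16 + sqrt(4381) ≈ 82.189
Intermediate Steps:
K(g, J) = g (K(g, J) = 0 + g = g)
M = -5 (M = 4 - 1*9 = 4 - 9 = -5)
V(v, k) = sqrt(k**2 + v**2)
B = 16 (B = 4**2 = 16)
V(66, M) + B = sqrt((-5)**2 + 66**2) + 16 = sqrt(25 + 4356) + 16 = sqrt(4381) + 16 = 16 + sqrt(4381)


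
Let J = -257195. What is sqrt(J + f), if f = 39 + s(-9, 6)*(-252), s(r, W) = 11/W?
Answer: I*sqrt(257618) ≈ 507.56*I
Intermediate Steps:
f = -423 (f = 39 + (11/6)*(-252) = 39 - 462 = -423)
sqrt(J + f) = sqrt(-257195 - 423) = sqrt(-257618) = I*sqrt(257618)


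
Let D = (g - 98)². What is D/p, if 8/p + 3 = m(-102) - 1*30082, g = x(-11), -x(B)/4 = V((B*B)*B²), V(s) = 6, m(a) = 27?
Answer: -55922909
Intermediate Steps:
x(B) = -24 (x(B) = -4*6 = -24)
g = -24
p = -4/15029 (p = 8/(-3 + (27 - 1*30082)) = 8/(-3 + (27 - 30082)) = 8/(-3 - 30055) = 8/(-30058) = 8*(-1/30058) = -4/15029 ≈ -0.00026615)
D = 14884 (D = (-24 - 98)² = (-122)² = 14884)
D/p = 14884/(-4/15029) = 14884*(-15029/4) = -55922909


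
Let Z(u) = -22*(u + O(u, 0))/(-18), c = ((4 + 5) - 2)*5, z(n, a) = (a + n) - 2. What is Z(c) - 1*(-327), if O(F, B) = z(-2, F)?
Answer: 1223/3 ≈ 407.67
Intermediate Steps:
z(n, a) = -2 + a + n
O(F, B) = -4 + F (O(F, B) = -2 + F - 2 = -4 + F)
c = 35 (c = (9 - 2)*5 = 7*5 = 35)
Z(u) = -44/9 + 22*u/9 (Z(u) = -22*(u + (-4 + u))/(-18) = -22*(-4 + 2*u)*(-1/18) = (88 - 44*u)*(-1/18) = -44/9 + 22*u/9)
Z(c) - 1*(-327) = (-44/9 + (22/9)*35) - 1*(-327) = (-44/9 + 770/9) + 327 = 242/3 + 327 = 1223/3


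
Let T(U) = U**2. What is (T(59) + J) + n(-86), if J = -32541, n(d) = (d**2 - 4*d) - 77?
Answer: -21397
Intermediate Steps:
n(d) = -77 + d**2 - 4*d
(T(59) + J) + n(-86) = (59**2 - 32541) + (-77 + (-86)**2 - 4*(-86)) = (3481 - 32541) + (-77 + 7396 + 344) = -29060 + 7663 = -21397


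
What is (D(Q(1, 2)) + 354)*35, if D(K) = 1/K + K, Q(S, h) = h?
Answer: 24955/2 ≈ 12478.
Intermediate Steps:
D(K) = K + 1/K
(D(Q(1, 2)) + 354)*35 = ((2 + 1/2) + 354)*35 = ((2 + ½) + 354)*35 = (5/2 + 354)*35 = (713/2)*35 = 24955/2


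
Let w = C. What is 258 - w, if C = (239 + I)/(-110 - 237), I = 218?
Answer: 89983/347 ≈ 259.32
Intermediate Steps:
C = -457/347 (C = (239 + 218)/(-110 - 237) = 457/(-347) = 457*(-1/347) = -457/347 ≈ -1.3170)
w = -457/347 ≈ -1.3170
258 - w = 258 - 1*(-457/347) = 258 + 457/347 = 89983/347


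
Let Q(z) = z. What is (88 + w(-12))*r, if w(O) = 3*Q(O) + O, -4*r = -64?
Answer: 640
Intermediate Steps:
r = 16 (r = -1/4*(-64) = 16)
w(O) = 4*O (w(O) = 3*O + O = 4*O)
(88 + w(-12))*r = (88 + 4*(-12))*16 = (88 - 48)*16 = 40*16 = 640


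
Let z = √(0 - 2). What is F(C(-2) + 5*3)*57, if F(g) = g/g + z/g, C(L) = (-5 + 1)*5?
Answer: 57 - 57*I*√2/5 ≈ 57.0 - 16.122*I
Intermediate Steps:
z = I*√2 (z = √(-2) = I*√2 ≈ 1.4142*I)
C(L) = -20 (C(L) = -4*5 = -20)
F(g) = 1 + I*√2/g (F(g) = g/g + (I*√2)/g = 1 + I*√2/g)
F(C(-2) + 5*3)*57 = (((-20 + 5*3) + I*√2)/(-20 + 5*3))*57 = (((-20 + 15) + I*√2)/(-20 + 15))*57 = ((-5 + I*√2)/(-5))*57 = -(-5 + I*√2)/5*57 = (1 - I*√2/5)*57 = 57 - 57*I*√2/5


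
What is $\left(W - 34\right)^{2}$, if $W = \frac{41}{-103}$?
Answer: $\frac{12552849}{10609} \approx 1183.2$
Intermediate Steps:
$W = - \frac{41}{103}$ ($W = 41 \left(- \frac{1}{103}\right) = - \frac{41}{103} \approx -0.39806$)
$\left(W - 34\right)^{2} = \left(- \frac{41}{103} - 34\right)^{2} = \left(- \frac{3543}{103}\right)^{2} = \frac{12552849}{10609}$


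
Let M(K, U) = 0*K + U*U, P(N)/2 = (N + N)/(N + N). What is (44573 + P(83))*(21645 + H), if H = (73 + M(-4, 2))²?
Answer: 1229111050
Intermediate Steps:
P(N) = 2 (P(N) = 2*((N + N)/(N + N)) = 2*((2*N)/((2*N))) = 2*((2*N)*(1/(2*N))) = 2*1 = 2)
M(K, U) = U² (M(K, U) = 0 + U² = U²)
H = 5929 (H = (73 + 2²)² = (73 + 4)² = 77² = 5929)
(44573 + P(83))*(21645 + H) = (44573 + 2)*(21645 + 5929) = 44575*27574 = 1229111050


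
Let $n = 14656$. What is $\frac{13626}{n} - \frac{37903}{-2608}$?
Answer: $\frac{18470093}{1194464} \approx 15.463$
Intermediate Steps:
$\frac{13626}{n} - \frac{37903}{-2608} = \frac{13626}{14656} - \frac{37903}{-2608} = 13626 \cdot \frac{1}{14656} - - \frac{37903}{2608} = \frac{6813}{7328} + \frac{37903}{2608} = \frac{18470093}{1194464}$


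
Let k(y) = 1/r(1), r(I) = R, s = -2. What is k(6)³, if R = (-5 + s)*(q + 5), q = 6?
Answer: -1/456533 ≈ -2.1904e-6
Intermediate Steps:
R = -77 (R = (-5 - 2)*(6 + 5) = -7*11 = -77)
r(I) = -77
k(y) = -1/77 (k(y) = 1/(-77) = -1/77)
k(6)³ = (-1/77)³ = -1/456533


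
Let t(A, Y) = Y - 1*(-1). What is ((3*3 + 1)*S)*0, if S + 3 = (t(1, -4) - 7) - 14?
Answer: 0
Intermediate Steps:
t(A, Y) = 1 + Y (t(A, Y) = Y + 1 = 1 + Y)
S = -27 (S = -3 + (((1 - 4) - 7) - 14) = -3 + ((-3 - 7) - 14) = -3 + (-10 - 14) = -3 - 24 = -27)
((3*3 + 1)*S)*0 = ((3*3 + 1)*(-27))*0 = ((9 + 1)*(-27))*0 = (10*(-27))*0 = -270*0 = 0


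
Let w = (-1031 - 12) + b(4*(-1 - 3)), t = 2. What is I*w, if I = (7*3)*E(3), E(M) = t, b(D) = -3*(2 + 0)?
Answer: -44058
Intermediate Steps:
b(D) = -6 (b(D) = -3*2 = -6)
E(M) = 2
w = -1049 (w = (-1031 - 12) - 6 = -1043 - 6 = -1049)
I = 42 (I = (7*3)*2 = 21*2 = 42)
I*w = 42*(-1049) = -44058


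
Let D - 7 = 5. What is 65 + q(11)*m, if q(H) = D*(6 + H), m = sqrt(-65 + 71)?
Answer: 65 + 204*sqrt(6) ≈ 564.70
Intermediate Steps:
D = 12 (D = 7 + 5 = 12)
m = sqrt(6) ≈ 2.4495
q(H) = 72 + 12*H (q(H) = 12*(6 + H) = 72 + 12*H)
65 + q(11)*m = 65 + (72 + 12*11)*sqrt(6) = 65 + (72 + 132)*sqrt(6) = 65 + 204*sqrt(6)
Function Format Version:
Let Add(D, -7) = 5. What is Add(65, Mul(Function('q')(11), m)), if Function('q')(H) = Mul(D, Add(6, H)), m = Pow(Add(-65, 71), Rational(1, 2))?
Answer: Add(65, Mul(204, Pow(6, Rational(1, 2)))) ≈ 564.70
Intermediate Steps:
D = 12 (D = Add(7, 5) = 12)
m = Pow(6, Rational(1, 2)) ≈ 2.4495
Function('q')(H) = Add(72, Mul(12, H)) (Function('q')(H) = Mul(12, Add(6, H)) = Add(72, Mul(12, H)))
Add(65, Mul(Function('q')(11), m)) = Add(65, Mul(Add(72, Mul(12, 11)), Pow(6, Rational(1, 2)))) = Add(65, Mul(Add(72, 132), Pow(6, Rational(1, 2)))) = Add(65, Mul(204, Pow(6, Rational(1, 2))))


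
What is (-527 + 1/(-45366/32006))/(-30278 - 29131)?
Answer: 1709992/192510621 ≈ 0.0088826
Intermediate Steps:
(-527 + 1/(-45366/32006))/(-30278 - 29131) = (-527 + 1/(-45366*1/32006))/(-59409) = (-527 + 1/(-22683/16003))*(-1/59409) = (-527 - 16003/22683)*(-1/59409) = -11969944/22683*(-1/59409) = 1709992/192510621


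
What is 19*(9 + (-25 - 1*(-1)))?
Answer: -285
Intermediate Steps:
19*(9 + (-25 - 1*(-1))) = 19*(9 + (-25 + 1)) = 19*(9 - 24) = 19*(-15) = -285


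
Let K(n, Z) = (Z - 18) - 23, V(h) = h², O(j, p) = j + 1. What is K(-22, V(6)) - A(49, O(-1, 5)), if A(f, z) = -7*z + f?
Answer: -54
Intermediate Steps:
O(j, p) = 1 + j
K(n, Z) = -41 + Z (K(n, Z) = (-18 + Z) - 23 = -41 + Z)
A(f, z) = f - 7*z
K(-22, V(6)) - A(49, O(-1, 5)) = (-41 + 6²) - (49 - 7*(1 - 1)) = (-41 + 36) - (49 - 7*0) = -5 - (49 + 0) = -5 - 1*49 = -5 - 49 = -54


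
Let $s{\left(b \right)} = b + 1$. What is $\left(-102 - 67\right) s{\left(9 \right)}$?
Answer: $-1690$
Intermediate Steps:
$s{\left(b \right)} = 1 + b$
$\left(-102 - 67\right) s{\left(9 \right)} = \left(-102 - 67\right) \left(1 + 9\right) = \left(-169\right) 10 = -1690$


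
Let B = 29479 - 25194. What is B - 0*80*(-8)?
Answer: 4285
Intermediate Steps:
B = 4285
B - 0*80*(-8) = 4285 - 0*80*(-8) = 4285 - 0*(-8) = 4285 - 1*0 = 4285 + 0 = 4285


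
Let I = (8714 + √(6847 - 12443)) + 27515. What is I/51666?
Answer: 36229/51666 + I*√1399/25833 ≈ 0.70122 + 0.0014479*I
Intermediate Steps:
I = 36229 + 2*I*√1399 (I = (8714 + √(-5596)) + 27515 = (8714 + 2*I*√1399) + 27515 = 36229 + 2*I*√1399 ≈ 36229.0 + 74.806*I)
I/51666 = (36229 + 2*I*√1399)/51666 = (36229 + 2*I*√1399)*(1/51666) = 36229/51666 + I*√1399/25833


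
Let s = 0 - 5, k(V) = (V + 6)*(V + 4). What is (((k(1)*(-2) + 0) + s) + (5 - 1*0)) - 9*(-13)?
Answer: 47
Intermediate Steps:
k(V) = (4 + V)*(6 + V) (k(V) = (6 + V)*(4 + V) = (4 + V)*(6 + V))
s = -5
(((k(1)*(-2) + 0) + s) + (5 - 1*0)) - 9*(-13) = ((((24 + 1**2 + 10*1)*(-2) + 0) - 5) + (5 - 1*0)) - 9*(-13) = ((((24 + 1 + 10)*(-2) + 0) - 5) + (5 + 0)) + 117 = (((35*(-2) + 0) - 5) + 5) + 117 = (((-70 + 0) - 5) + 5) + 117 = ((-70 - 5) + 5) + 117 = (-75 + 5) + 117 = -70 + 117 = 47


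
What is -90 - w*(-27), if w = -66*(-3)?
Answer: 5256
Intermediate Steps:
w = 198
-90 - w*(-27) = -90 - 1*198*(-27) = -90 - 198*(-27) = -90 + 5346 = 5256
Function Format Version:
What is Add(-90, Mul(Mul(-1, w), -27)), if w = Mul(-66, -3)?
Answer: 5256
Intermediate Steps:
w = 198
Add(-90, Mul(Mul(-1, w), -27)) = Add(-90, Mul(Mul(-1, 198), -27)) = Add(-90, Mul(-198, -27)) = Add(-90, 5346) = 5256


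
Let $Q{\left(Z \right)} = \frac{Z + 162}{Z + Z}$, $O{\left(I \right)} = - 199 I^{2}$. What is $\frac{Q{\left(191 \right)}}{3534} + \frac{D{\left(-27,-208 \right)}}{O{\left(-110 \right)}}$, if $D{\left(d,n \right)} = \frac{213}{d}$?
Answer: $\frac{322739477}{1218988539450} \approx 0.00026476$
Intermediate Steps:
$Q{\left(Z \right)} = \frac{162 + Z}{2 Z}$
$\frac{Q{\left(191 \right)}}{3534} + \frac{D{\left(-27,-208 \right)}}{O{\left(-110 \right)}} = \frac{\frac{1}{2} \cdot \frac{1}{191} \left(162 + 191\right)}{3534} + \frac{213 \frac{1}{-27}}{\left(-199\right) \left(-110\right)^{2}} = \frac{1}{2} \cdot \frac{1}{191} \cdot 353 \cdot \frac{1}{3534} + \frac{213 \left(- \frac{1}{27}\right)}{\left(-199\right) 12100} = \frac{353}{382} \cdot \frac{1}{3534} - \frac{71}{9 \left(-2407900\right)} = \frac{353}{1349988} - - \frac{71}{21671100} = \frac{353}{1349988} + \frac{71}{21671100} = \frac{322739477}{1218988539450}$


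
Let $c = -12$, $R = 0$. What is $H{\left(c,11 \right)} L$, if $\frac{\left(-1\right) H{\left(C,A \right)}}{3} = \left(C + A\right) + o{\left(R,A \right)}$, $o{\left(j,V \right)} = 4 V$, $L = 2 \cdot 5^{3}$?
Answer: $-32250$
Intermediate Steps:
$L = 250$ ($L = 2 \cdot 125 = 250$)
$H{\left(C,A \right)} = - 15 A - 3 C$ ($H{\left(C,A \right)} = - 3 \left(\left(C + A\right) + 4 A\right) = - 3 \left(\left(A + C\right) + 4 A\right) = - 3 \left(C + 5 A\right) = - 15 A - 3 C$)
$H{\left(c,11 \right)} L = \left(\left(-15\right) 11 - -36\right) 250 = \left(-165 + 36\right) 250 = \left(-129\right) 250 = -32250$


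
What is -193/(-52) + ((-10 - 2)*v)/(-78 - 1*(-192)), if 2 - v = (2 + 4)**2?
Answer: 7203/988 ≈ 7.2905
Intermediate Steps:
v = -34 (v = 2 - (2 + 4)**2 = 2 - 1*6**2 = 2 - 1*36 = 2 - 36 = -34)
-193/(-52) + ((-10 - 2)*v)/(-78 - 1*(-192)) = -193/(-52) + ((-10 - 2)*(-34))/(-78 - 1*(-192)) = -193*(-1/52) + (-12*(-34))/(-78 + 192) = 193/52 + 408/114 = 193/52 + 408*(1/114) = 193/52 + 68/19 = 7203/988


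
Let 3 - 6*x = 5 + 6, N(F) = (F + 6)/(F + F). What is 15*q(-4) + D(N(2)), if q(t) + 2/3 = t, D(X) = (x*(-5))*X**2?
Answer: -130/3 ≈ -43.333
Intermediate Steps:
N(F) = (6 + F)/(2*F) (N(F) = (6 + F)/((2*F)) = (6 + F)*(1/(2*F)) = (6 + F)/(2*F))
x = -4/3 (x = 1/2 - (5 + 6)/6 = 1/2 - 1/6*11 = 1/2 - 11/6 = -4/3 ≈ -1.3333)
D(X) = 20*X**2/3 (D(X) = (-4/3*(-5))*X**2 = 20*X**2/3)
q(t) = -2/3 + t
15*q(-4) + D(N(2)) = 15*(-2/3 - 4) + 20*((1/2)*(6 + 2)/2)**2/3 = 15*(-14/3) + 20*((1/2)*(1/2)*8)**2/3 = -70 + (20/3)*2**2 = -70 + (20/3)*4 = -70 + 80/3 = -130/3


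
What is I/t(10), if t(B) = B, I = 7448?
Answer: 3724/5 ≈ 744.80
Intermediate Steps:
I/t(10) = 7448/10 = 7448*(⅒) = 3724/5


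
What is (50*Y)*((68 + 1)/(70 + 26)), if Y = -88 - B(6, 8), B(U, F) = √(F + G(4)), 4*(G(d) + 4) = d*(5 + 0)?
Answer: -52325/16 ≈ -3270.3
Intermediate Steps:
G(d) = -4 + 5*d/4 (G(d) = -4 + (d*(5 + 0))/4 = -4 + (d*5)/4 = -4 + (5*d)/4 = -4 + 5*d/4)
B(U, F) = √(1 + F) (B(U, F) = √(F + (-4 + (5/4)*4)) = √(F + (-4 + 5)) = √(F + 1) = √(1 + F))
Y = -91 (Y = -88 - √(1 + 8) = -88 - √9 = -88 - 1*3 = -88 - 3 = -91)
(50*Y)*((68 + 1)/(70 + 26)) = (50*(-91))*((68 + 1)/(70 + 26)) = -313950/96 = -4550*23/32 = -52325/16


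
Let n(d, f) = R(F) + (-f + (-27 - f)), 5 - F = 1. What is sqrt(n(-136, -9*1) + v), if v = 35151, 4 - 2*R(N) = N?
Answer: sqrt(35142) ≈ 187.46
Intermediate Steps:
F = 4 (F = 5 - 1*1 = 5 - 1 = 4)
R(N) = 2 - N/2
n(d, f) = -27 - 2*f (n(d, f) = (2 - 1/2*4) + (-f + (-27 - f)) = (2 - 2) + (-27 - 2*f) = 0 + (-27 - 2*f) = -27 - 2*f)
sqrt(n(-136, -9*1) + v) = sqrt((-27 - (-18)) + 35151) = sqrt((-27 - 2*(-9)) + 35151) = sqrt((-27 + 18) + 35151) = sqrt(-9 + 35151) = sqrt(35142)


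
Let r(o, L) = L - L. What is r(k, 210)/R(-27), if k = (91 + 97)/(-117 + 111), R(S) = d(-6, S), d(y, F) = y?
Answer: 0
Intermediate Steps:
R(S) = -6
k = -94/3 (k = 188/(-6) = 188*(-1/6) = -94/3 ≈ -31.333)
r(o, L) = 0
r(k, 210)/R(-27) = 0/(-6) = 0*(-1/6) = 0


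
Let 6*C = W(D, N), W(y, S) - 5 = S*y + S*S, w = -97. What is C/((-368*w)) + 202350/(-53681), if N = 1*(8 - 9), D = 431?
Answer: -43361328025/11497181856 ≈ -3.7715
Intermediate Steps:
N = -1 (N = 1*(-1) = -1)
W(y, S) = 5 + S² + S*y (W(y, S) = 5 + (S*y + S*S) = 5 + (S*y + S²) = 5 + (S² + S*y) = 5 + S² + S*y)
C = -425/6 (C = (5 + (-1)² - 1*431)/6 = (5 + 1 - 431)/6 = (⅙)*(-425) = -425/6 ≈ -70.833)
C/((-368*w)) + 202350/(-53681) = -425/(6*((-368*(-97)))) + 202350/(-53681) = -425/6/35696 + 202350*(-1/53681) = -425/6*1/35696 - 202350/53681 = -425/214176 - 202350/53681 = -43361328025/11497181856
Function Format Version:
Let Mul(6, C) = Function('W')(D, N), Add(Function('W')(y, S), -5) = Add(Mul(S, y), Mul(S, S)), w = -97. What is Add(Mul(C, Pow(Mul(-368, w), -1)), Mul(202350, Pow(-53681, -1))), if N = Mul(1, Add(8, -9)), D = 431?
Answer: Rational(-43361328025, 11497181856) ≈ -3.7715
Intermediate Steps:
N = -1 (N = Mul(1, -1) = -1)
Function('W')(y, S) = Add(5, Pow(S, 2), Mul(S, y)) (Function('W')(y, S) = Add(5, Add(Mul(S, y), Mul(S, S))) = Add(5, Add(Mul(S, y), Pow(S, 2))) = Add(5, Add(Pow(S, 2), Mul(S, y))) = Add(5, Pow(S, 2), Mul(S, y)))
C = Rational(-425, 6) (C = Mul(Rational(1, 6), Add(5, Pow(-1, 2), Mul(-1, 431))) = Mul(Rational(1, 6), Add(5, 1, -431)) = Mul(Rational(1, 6), -425) = Rational(-425, 6) ≈ -70.833)
Add(Mul(C, Pow(Mul(-368, w), -1)), Mul(202350, Pow(-53681, -1))) = Add(Mul(Rational(-425, 6), Pow(Mul(-368, -97), -1)), Mul(202350, Pow(-53681, -1))) = Add(Mul(Rational(-425, 6), Pow(35696, -1)), Mul(202350, Rational(-1, 53681))) = Add(Mul(Rational(-425, 6), Rational(1, 35696)), Rational(-202350, 53681)) = Add(Rational(-425, 214176), Rational(-202350, 53681)) = Rational(-43361328025, 11497181856)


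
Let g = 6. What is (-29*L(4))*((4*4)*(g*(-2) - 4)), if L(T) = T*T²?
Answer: 475136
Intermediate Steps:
L(T) = T³
(-29*L(4))*((4*4)*(g*(-2) - 4)) = (-29*4³)*((4*4)*(6*(-2) - 4)) = (-29*64)*(16*(-12 - 4)) = -29696*(-16) = -1856*(-256) = 475136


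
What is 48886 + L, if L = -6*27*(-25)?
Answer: 52936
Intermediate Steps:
L = 4050 (L = -162*(-25) = 4050)
48886 + L = 48886 + 4050 = 52936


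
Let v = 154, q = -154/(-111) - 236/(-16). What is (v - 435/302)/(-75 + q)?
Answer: -10228206/3946385 ≈ -2.5918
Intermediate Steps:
q = 7165/444 (q = -154*(-1/111) - 236*(-1/16) = 154/111 + 59/4 = 7165/444 ≈ 16.137)
(v - 435/302)/(-75 + q) = (154 - 435/302)/(-75 + 7165/444) = (154 - 435*1/302)/(-26135/444) = (154 - 435/302)*(-444/26135) = (46073/302)*(-444/26135) = -10228206/3946385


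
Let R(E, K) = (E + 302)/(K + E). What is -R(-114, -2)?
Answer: 47/29 ≈ 1.6207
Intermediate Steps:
R(E, K) = (302 + E)/(E + K)
-R(-114, -2) = -(302 - 114)/(-114 - 2) = -188/(-116) = -(-1)*188/116 = -1*(-47/29) = 47/29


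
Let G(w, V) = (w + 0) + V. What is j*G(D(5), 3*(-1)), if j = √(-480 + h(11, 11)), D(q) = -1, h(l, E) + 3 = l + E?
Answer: -4*I*√461 ≈ -85.884*I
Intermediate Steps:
h(l, E) = -3 + E + l (h(l, E) = -3 + (l + E) = -3 + (E + l) = -3 + E + l)
G(w, V) = V + w (G(w, V) = w + V = V + w)
j = I*√461 (j = √(-480 + (-3 + 11 + 11)) = √(-480 + 19) = √(-461) = I*√461 ≈ 21.471*I)
j*G(D(5), 3*(-1)) = (I*√461)*(3*(-1) - 1) = (I*√461)*(-3 - 1) = (I*√461)*(-4) = -4*I*√461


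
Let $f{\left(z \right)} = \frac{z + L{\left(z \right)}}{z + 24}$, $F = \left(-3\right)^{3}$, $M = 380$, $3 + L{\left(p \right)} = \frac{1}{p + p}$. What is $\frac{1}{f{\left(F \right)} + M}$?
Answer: $\frac{162}{63181} \approx 0.0025641$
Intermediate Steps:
$L{\left(p \right)} = -3 + \frac{1}{2 p}$ ($L{\left(p \right)} = -3 + \frac{1}{p + p} = -3 + \frac{1}{2 p}$)
$F = -27$
$f{\left(z \right)} = \frac{-3 + z + \frac{1}{2 z}}{24 + z}$ ($f{\left(z \right)} = \frac{z - \left(3 - \frac{1}{2 z}\right)}{z + 24} = \frac{-3 + z + \frac{1}{2 z}}{24 + z}$)
$\frac{1}{f{\left(F \right)} + M} = \frac{1}{\frac{\frac{1}{2} - 27 \left(-3 - 27\right)}{\left(-27\right) \left(24 - 27\right)} + 380} = \frac{1}{- \frac{\frac{1}{2} - -810}{27 \left(-3\right)} + 380} = \frac{1}{\left(- \frac{1}{27}\right) \left(- \frac{1}{3}\right) \left(\frac{1}{2} + 810\right) + 380} = \frac{1}{\left(- \frac{1}{27}\right) \left(- \frac{1}{3}\right) \frac{1621}{2} + 380} = \frac{1}{\frac{1621}{162} + 380} = \frac{1}{\frac{63181}{162}} = \frac{162}{63181}$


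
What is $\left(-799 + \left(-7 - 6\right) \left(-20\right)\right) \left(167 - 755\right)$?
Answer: $316932$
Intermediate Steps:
$\left(-799 + \left(-7 - 6\right) \left(-20\right)\right) \left(167 - 755\right) = \left(-799 - -260\right) \left(-588\right) = \left(-799 + 260\right) \left(-588\right) = \left(-539\right) \left(-588\right) = 316932$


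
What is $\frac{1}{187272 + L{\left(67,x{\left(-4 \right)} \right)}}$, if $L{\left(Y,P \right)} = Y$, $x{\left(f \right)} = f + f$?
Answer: $\frac{1}{187339} \approx 5.3379 \cdot 10^{-6}$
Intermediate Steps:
$x{\left(f \right)} = 2 f$
$\frac{1}{187272 + L{\left(67,x{\left(-4 \right)} \right)}} = \frac{1}{187272 + 67} = \frac{1}{187339}$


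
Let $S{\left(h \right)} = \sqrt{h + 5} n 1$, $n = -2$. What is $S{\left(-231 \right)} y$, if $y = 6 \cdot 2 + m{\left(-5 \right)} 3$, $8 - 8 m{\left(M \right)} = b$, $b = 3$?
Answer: $- \frac{111 i \sqrt{226}}{4} \approx - 417.17 i$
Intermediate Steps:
$m{\left(M \right)} = \frac{5}{8}$ ($m{\left(M \right)} = 1 - \frac{3}{8} = \frac{5}{8}$)
$S{\left(h \right)} = - 2 \sqrt{5 + h}$ ($S{\left(h \right)} = \sqrt{h + 5} \left(-2\right) 1 = \sqrt{5 + h} \left(-2\right) 1 = - 2 \sqrt{5 + h} 1 = - 2 \sqrt{5 + h}$)
$y = \frac{111}{8}$ ($y = 6 \cdot 2 + \frac{5}{8} \cdot 3 = 12 + \frac{15}{8} = \frac{111}{8} \approx 13.875$)
$S{\left(-231 \right)} y = - 2 \sqrt{5 - 231} \cdot \frac{111}{8} = - 2 \sqrt{-226} \cdot \frac{111}{8} = - 2 i \sqrt{226} \cdot \frac{111}{8} = - \frac{111 i \sqrt{226}}{4}$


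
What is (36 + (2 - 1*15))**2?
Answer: 529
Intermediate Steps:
(36 + (2 - 1*15))**2 = (36 + (2 - 15))**2 = (36 - 13)**2 = 23**2 = 529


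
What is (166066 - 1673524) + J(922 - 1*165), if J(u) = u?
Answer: -1506701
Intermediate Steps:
(166066 - 1673524) + J(922 - 1*165) = (166066 - 1673524) + (922 - 1*165) = -1507458 + (922 - 165) = -1507458 + 757 = -1506701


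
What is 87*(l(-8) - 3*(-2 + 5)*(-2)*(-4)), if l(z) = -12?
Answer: -7308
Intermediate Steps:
87*(l(-8) - 3*(-2 + 5)*(-2)*(-4)) = 87*(-12 - 3*(-2 + 5)*(-2)*(-4)) = 87*(-12 - 9*(-2)*(-4)) = 87*(-12 - 3*(-6)*(-4)) = 87*(-12 + 18*(-4)) = 87*(-12 - 72) = 87*(-84) = -7308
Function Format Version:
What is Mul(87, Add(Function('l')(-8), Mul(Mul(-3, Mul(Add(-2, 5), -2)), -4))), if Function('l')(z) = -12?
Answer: -7308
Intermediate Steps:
Mul(87, Add(Function('l')(-8), Mul(Mul(-3, Mul(Add(-2, 5), -2)), -4))) = Mul(87, Add(-12, Mul(Mul(-3, Mul(Add(-2, 5), -2)), -4))) = Mul(87, Add(-12, Mul(Mul(-3, Mul(3, -2)), -4))) = Mul(87, Add(-12, Mul(Mul(-3, -6), -4))) = Mul(87, Add(-12, Mul(18, -4))) = Mul(87, Add(-12, -72)) = Mul(87, -84) = -7308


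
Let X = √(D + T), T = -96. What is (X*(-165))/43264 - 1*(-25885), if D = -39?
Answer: 25885 - 495*I*√15/43264 ≈ 25885.0 - 0.044312*I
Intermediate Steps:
X = 3*I*√15 (X = √(-39 - 96) = √(-135) = 3*I*√15 ≈ 11.619*I)
(X*(-165))/43264 - 1*(-25885) = ((3*I*√15)*(-165))/43264 - 1*(-25885) = -495*I*√15*(1/43264) + 25885 = -495*I*√15/43264 + 25885 = 25885 - 495*I*√15/43264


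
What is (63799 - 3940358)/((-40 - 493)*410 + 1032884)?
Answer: -3876559/814354 ≈ -4.7603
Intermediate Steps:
(63799 - 3940358)/((-40 - 493)*410 + 1032884) = -3876559/(-533*410 + 1032884) = -3876559/(-218530 + 1032884) = -3876559/814354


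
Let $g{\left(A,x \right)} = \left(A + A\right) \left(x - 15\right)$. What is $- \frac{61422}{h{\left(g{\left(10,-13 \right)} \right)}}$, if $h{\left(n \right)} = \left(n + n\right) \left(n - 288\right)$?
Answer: $- \frac{30711}{474880} \approx -0.064671$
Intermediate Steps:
$g{\left(A,x \right)} = 2 A \left(-15 + x\right)$
$h{\left(n \right)} = 2 n \left(-288 + n\right)$
$- \frac{61422}{h{\left(g{\left(10,-13 \right)} \right)}} = - \frac{61422}{2 \cdot 2 \cdot 10 \left(-15 - 13\right) \left(-288 + 2 \cdot 10 \left(-15 - 13\right)\right)} = - \frac{61422}{2 \cdot 2 \cdot 10 \left(-28\right) \left(-288 + 2 \cdot 10 \left(-28\right)\right)} = - \frac{61422}{2 \left(-560\right) \left(-288 - 560\right)} = - \frac{61422}{2 \left(-560\right) \left(-848\right)} = - \frac{61422}{949760} = \left(-61422\right) \frac{1}{949760} = - \frac{30711}{474880}$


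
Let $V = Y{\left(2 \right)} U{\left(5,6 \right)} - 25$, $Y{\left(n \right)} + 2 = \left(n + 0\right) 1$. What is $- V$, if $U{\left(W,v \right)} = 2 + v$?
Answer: $25$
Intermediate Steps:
$Y{\left(n \right)} = -2 + n$ ($Y{\left(n \right)} = -2 + \left(n + 0\right) 1 = -2 + n 1 = -2 + n$)
$V = -25$ ($V = \left(-2 + 2\right) \left(2 + 6\right) - 25 = 0 \cdot 8 - 25 = 0 - 25 = -25$)
$- V = \left(-1\right) \left(-25\right) = 25$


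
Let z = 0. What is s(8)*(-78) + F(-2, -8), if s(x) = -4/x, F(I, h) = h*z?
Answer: 39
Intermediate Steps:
F(I, h) = 0 (F(I, h) = h*0 = 0)
s(8)*(-78) + F(-2, -8) = -4/8*(-78) + 0 = -4*⅛*(-78) + 0 = -½*(-78) + 0 = 39 + 0 = 39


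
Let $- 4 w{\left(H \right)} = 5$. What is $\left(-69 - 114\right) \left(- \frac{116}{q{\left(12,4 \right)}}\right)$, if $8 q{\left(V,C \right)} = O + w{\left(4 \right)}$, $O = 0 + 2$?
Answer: $226432$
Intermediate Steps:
$w{\left(H \right)} = - \frac{5}{4}$ ($w{\left(H \right)} = \left(- \frac{1}{4}\right) 5 = - \frac{5}{4}$)
$O = 2$
$q{\left(V,C \right)} = \frac{3}{32}$ ($q{\left(V,C \right)} = \frac{2 - \frac{5}{4}}{8} = \frac{1}{8} \cdot \frac{3}{4} = \frac{3}{32}$)
$\left(-69 - 114\right) \left(- \frac{116}{q{\left(12,4 \right)}}\right) = \left(-69 - 114\right) \left(- \frac{116}{\frac{3}{32}}\right) = - 183 \left(\left(-116\right) \frac{32}{3}\right) = \left(-183\right) \left(- \frac{3712}{3}\right) = 226432$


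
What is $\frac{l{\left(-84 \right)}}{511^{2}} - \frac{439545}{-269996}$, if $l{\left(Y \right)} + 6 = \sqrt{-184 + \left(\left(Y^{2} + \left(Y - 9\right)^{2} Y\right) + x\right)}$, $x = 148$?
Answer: $\frac{114772809969}{70501625516} + \frac{6 i \sqrt{19986}}{261121} \approx 1.6279 + 0.0032484 i$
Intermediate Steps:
$l{\left(Y \right)} = -6 + \sqrt{-36 + Y^{2} + Y \left(-9 + Y\right)^{2}}$ ($l{\left(Y \right)} = -6 + \sqrt{-184 + \left(\left(Y^{2} + \left(Y - 9\right)^{2} Y\right) + 148\right)} = -6 + \sqrt{-184 + \left(\left(Y^{2} + \left(-9 + Y\right)^{2} Y\right) + 148\right)} = -6 + \sqrt{-184 + \left(\left(Y^{2} + Y \left(-9 + Y\right)^{2}\right) + 148\right)} = -6 + \sqrt{-184 + \left(148 + Y^{2} + Y \left(-9 + Y\right)^{2}\right)} = -6 + \sqrt{-36 + Y^{2} + Y \left(-9 + Y\right)^{2}}$)
$\frac{l{\left(-84 \right)}}{511^{2}} - \frac{439545}{-269996} = \frac{-6 + \sqrt{-36 + \left(-84\right)^{2} - 84 \left(-9 - 84\right)^{2}}}{511^{2}} - \frac{439545}{-269996} = \frac{-6 + \sqrt{-36 + 7056 - 84 \left(-93\right)^{2}}}{261121} - - \frac{439545}{269996} = \left(-6 + \sqrt{-36 + 7056 - 726516}\right) \frac{1}{261121} + \frac{439545}{269996} = \left(-6 + \sqrt{-719496}\right) \frac{1}{261121} + \frac{439545}{269996} = \left(-6 + 6 i \sqrt{19986}\right) \frac{1}{261121} + \frac{439545}{269996} = \left(- \frac{6}{261121} + \frac{6 i \sqrt{19986}}{261121}\right) + \frac{439545}{269996} = \frac{114772809969}{70501625516} + \frac{6 i \sqrt{19986}}{261121}$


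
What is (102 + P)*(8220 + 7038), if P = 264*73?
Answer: 295608492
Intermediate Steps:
P = 19272
(102 + P)*(8220 + 7038) = (102 + 19272)*(8220 + 7038) = 19374*15258 = 295608492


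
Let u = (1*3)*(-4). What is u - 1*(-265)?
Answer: 253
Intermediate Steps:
u = -12 (u = 3*(-4) = -12)
u - 1*(-265) = -12 - 1*(-265) = -12 + 265 = 253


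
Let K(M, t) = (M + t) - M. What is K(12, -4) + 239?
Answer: 235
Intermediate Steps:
K(M, t) = t
K(12, -4) + 239 = -4 + 239 = 235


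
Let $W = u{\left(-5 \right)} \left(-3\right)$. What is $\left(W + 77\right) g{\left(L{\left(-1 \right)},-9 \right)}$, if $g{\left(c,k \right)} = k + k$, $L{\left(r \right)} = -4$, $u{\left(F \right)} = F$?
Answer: $-1656$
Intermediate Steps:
$g{\left(c,k \right)} = 2 k$
$W = 15$ ($W = \left(-5\right) \left(-3\right) = 15$)
$\left(W + 77\right) g{\left(L{\left(-1 \right)},-9 \right)} = \left(15 + 77\right) 2 \left(-9\right) = 92 \left(-18\right) = -1656$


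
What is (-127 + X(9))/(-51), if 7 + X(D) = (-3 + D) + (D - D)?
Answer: 128/51 ≈ 2.5098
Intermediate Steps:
X(D) = -10 + D (X(D) = -7 + ((-3 + D) + (D - D)) = -7 + ((-3 + D) + 0) = -7 + (-3 + D) = -10 + D)
(-127 + X(9))/(-51) = (-127 + (-10 + 9))/(-51) = -(-127 - 1)/51 = -1/51*(-128) = 128/51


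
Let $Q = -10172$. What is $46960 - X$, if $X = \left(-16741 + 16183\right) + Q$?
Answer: $57690$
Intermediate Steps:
$X = -10730$ ($X = \left(-16741 + 16183\right) - 10172 = -558 - 10172 = -10730$)
$46960 - X = 46960 - -10730 = 46960 + 10730 = 57690$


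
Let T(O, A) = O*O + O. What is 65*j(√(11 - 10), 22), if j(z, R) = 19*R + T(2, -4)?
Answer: 27560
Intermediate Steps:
T(O, A) = O + O² (T(O, A) = O² + O = O + O²)
j(z, R) = 6 + 19*R (j(z, R) = 19*R + 2*(1 + 2) = 19*R + 2*3 = 19*R + 6 = 6 + 19*R)
65*j(√(11 - 10), 22) = 65*(6 + 19*22) = 65*(6 + 418) = 65*424 = 27560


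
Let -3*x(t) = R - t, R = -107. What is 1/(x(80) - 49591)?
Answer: -3/148586 ≈ -2.0190e-5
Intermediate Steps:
x(t) = 107/3 + t/3 (x(t) = -(-107 - t)/3 = 107/3 + t/3)
1/(x(80) - 49591) = 1/((107/3 + (⅓)*80) - 49591) = 1/((107/3 + 80/3) - 49591) = 1/(187/3 - 49591) = 1/(-148586/3) = -3/148586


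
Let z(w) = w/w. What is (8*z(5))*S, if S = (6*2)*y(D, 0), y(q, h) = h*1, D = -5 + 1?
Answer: 0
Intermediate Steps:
D = -4
y(q, h) = h
z(w) = 1
S = 0 (S = (6*2)*0 = 12*0 = 0)
(8*z(5))*S = (8*1)*0 = 8*0 = 0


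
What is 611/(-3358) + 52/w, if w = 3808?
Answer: -269009/1598408 ≈ -0.16830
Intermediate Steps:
611/(-3358) + 52/w = 611/(-3358) + 52/3808 = 611*(-1/3358) + 52*(1/3808) = -611/3358 + 13/952 = -269009/1598408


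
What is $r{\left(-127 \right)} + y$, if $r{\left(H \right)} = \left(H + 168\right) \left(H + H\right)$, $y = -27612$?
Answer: $-38026$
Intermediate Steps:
$r{\left(H \right)} = 2 H \left(168 + H\right)$ ($r{\left(H \right)} = \left(168 + H\right) 2 H = 2 H \left(168 + H\right)$)
$r{\left(-127 \right)} + y = 2 \left(-127\right) \left(168 - 127\right) - 27612 = 2 \left(-127\right) 41 - 27612 = -10414 - 27612 = -38026$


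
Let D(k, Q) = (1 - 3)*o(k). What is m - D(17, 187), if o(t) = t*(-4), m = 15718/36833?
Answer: -4993570/36833 ≈ -135.57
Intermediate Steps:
m = 15718/36833 (m = 15718*(1/36833) = 15718/36833 ≈ 0.42674)
o(t) = -4*t
D(k, Q) = 8*k (D(k, Q) = (1 - 3)*(-4*k) = -(-8)*k = 8*k)
m - D(17, 187) = 15718/36833 - 8*17 = 15718/36833 - 1*136 = 15718/36833 - 136 = -4993570/36833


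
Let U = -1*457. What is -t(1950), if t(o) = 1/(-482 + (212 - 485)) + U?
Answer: 345036/755 ≈ 457.00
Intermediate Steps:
U = -457
t(o) = -345036/755 (t(o) = 1/(-482 + (212 - 485)) - 457 = 1/(-482 - 273) - 457 = 1/(-755) - 457 = -1/755 - 457 = -345036/755)
-t(1950) = -1*(-345036/755) = 345036/755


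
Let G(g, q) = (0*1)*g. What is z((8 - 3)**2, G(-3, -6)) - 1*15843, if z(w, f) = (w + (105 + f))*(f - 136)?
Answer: -33523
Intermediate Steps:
G(g, q) = 0 (G(g, q) = 0*g = 0)
z(w, f) = (-136 + f)*(105 + f + w) (z(w, f) = (105 + f + w)*(-136 + f) = (-136 + f)*(105 + f + w))
z((8 - 3)**2, G(-3, -6)) - 1*15843 = (-14280 + 0**2 - 136*(8 - 3)**2 - 31*0 + 0*(8 - 3)**2) - 1*15843 = (-14280 + 0 - 136*5**2 + 0 + 0*5**2) - 15843 = (-14280 + 0 - 136*25 + 0 + 0*25) - 15843 = (-14280 + 0 - 3400 + 0 + 0) - 15843 = -17680 - 15843 = -33523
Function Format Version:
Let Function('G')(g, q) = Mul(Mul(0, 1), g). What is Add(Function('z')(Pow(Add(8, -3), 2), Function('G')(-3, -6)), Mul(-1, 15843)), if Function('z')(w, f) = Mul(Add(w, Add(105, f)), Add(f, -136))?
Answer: -33523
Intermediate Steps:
Function('G')(g, q) = 0 (Function('G')(g, q) = Mul(0, g) = 0)
Function('z')(w, f) = Mul(Add(-136, f), Add(105, f, w)) (Function('z')(w, f) = Mul(Add(105, f, w), Add(-136, f)) = Mul(Add(-136, f), Add(105, f, w)))
Add(Function('z')(Pow(Add(8, -3), 2), Function('G')(-3, -6)), Mul(-1, 15843)) = Add(Add(-14280, Pow(0, 2), Mul(-136, Pow(Add(8, -3), 2)), Mul(-31, 0), Mul(0, Pow(Add(8, -3), 2))), Mul(-1, 15843)) = Add(Add(-14280, 0, Mul(-136, Pow(5, 2)), 0, Mul(0, Pow(5, 2))), -15843) = Add(Add(-14280, 0, Mul(-136, 25), 0, Mul(0, 25)), -15843) = Add(Add(-14280, 0, -3400, 0, 0), -15843) = Add(-17680, -15843) = -33523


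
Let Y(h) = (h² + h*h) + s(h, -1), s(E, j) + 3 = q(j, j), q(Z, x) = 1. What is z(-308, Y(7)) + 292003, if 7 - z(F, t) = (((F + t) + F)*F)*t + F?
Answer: -15083042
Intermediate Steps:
s(E, j) = -2 (s(E, j) = -3 + 1 = -2)
Y(h) = -2 + 2*h² (Y(h) = (h² + h*h) - 2 = (h² + h²) - 2 = 2*h² - 2 = -2 + 2*h²)
z(F, t) = 7 - F - F*t*(t + 2*F) (z(F, t) = 7 - ((((F + t) + F)*F)*t + F) = 7 - (((t + 2*F)*F)*t + F) = 7 - ((F*(t + 2*F))*t + F) = 7 - (F*t*(t + 2*F) + F) = 7 - (F + F*t*(t + 2*F)) = 7 + (-F - F*t*(t + 2*F)) = 7 - F - F*t*(t + 2*F))
z(-308, Y(7)) + 292003 = (7 - 1*(-308) - 1*(-308)*(-2 + 2*7²)² - 2*(-2 + 2*7²)*(-308)²) + 292003 = (7 + 308 - 1*(-308)*(-2 + 2*49)² - 2*(-2 + 2*49)*94864) + 292003 = (7 + 308 - 1*(-308)*(-2 + 98)² - 2*(-2 + 98)*94864) + 292003 = (7 + 308 - 1*(-308)*96² - 2*96*94864) + 292003 = (7 + 308 - 1*(-308)*9216 - 18213888) + 292003 = (7 + 308 + 2838528 - 18213888) + 292003 = -15375045 + 292003 = -15083042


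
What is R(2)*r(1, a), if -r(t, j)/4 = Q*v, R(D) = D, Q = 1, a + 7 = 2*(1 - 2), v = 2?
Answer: -16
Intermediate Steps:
a = -9 (a = -7 + 2*(1 - 2) = -7 + 2*(-1) = -7 - 2 = -9)
r(t, j) = -8 (r(t, j) = -4*2 = -8)
R(2)*r(1, a) = 2*(-8) = -16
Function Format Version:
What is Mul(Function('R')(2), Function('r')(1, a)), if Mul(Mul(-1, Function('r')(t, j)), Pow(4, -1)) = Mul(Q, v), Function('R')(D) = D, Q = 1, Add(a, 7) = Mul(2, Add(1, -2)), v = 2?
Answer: -16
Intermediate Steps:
a = -9 (a = Add(-7, Mul(2, Add(1, -2))) = Add(-7, Mul(2, -1)) = Add(-7, -2) = -9)
Function('r')(t, j) = -8 (Function('r')(t, j) = Mul(-4, Mul(1, 2)) = Mul(-4, 2) = -8)
Mul(Function('R')(2), Function('r')(1, a)) = Mul(2, -8) = -16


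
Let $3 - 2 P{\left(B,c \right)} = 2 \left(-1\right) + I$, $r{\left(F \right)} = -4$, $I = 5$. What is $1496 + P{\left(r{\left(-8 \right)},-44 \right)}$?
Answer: $1496$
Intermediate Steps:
$P{\left(B,c \right)} = 0$ ($P{\left(B,c \right)} = \frac{3}{2} - \frac{2 \left(-1\right) + 5}{2} = \frac{3}{2} - \frac{-2 + 5}{2} = \frac{3}{2} - \frac{3}{2} = 0$)
$1496 + P{\left(r{\left(-8 \right)},-44 \right)} = 1496 + 0 = 1496$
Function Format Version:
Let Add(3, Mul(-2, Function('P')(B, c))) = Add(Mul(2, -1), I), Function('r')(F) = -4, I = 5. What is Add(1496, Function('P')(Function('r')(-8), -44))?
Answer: 1496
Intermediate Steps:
Function('P')(B, c) = 0 (Function('P')(B, c) = Add(Rational(3, 2), Mul(Rational(-1, 2), Add(Mul(2, -1), 5))) = Add(Rational(3, 2), Mul(Rational(-1, 2), Add(-2, 5))) = Add(Rational(3, 2), Mul(Rational(-1, 2), 3)) = Add(Rational(3, 2), Rational(-3, 2)) = 0)
Add(1496, Function('P')(Function('r')(-8), -44)) = Add(1496, 0) = 1496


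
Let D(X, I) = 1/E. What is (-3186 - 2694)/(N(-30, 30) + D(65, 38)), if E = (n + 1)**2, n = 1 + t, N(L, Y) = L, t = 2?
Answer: 94080/479 ≈ 196.41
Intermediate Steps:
n = 3 (n = 1 + 2 = 3)
E = 16 (E = (3 + 1)**2 = 4**2 = 16)
D(X, I) = 1/16
(-3186 - 2694)/(N(-30, 30) + D(65, 38)) = (-3186 - 2694)/(-30 + 1/16) = -5880/(-479/16) = -5880*(-16/479) = 94080/479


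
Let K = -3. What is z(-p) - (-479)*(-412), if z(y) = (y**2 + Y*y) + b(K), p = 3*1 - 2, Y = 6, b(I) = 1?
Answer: -197352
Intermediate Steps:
p = 1 (p = 3 - 2 = 1)
z(y) = 1 + y**2 + 6*y (z(y) = (y**2 + 6*y) + 1 = 1 + y**2 + 6*y)
z(-p) - (-479)*(-412) = (1 + (-1*1)**2 + 6*(-1*1)) - (-479)*(-412) = (1 + (-1)**2 + 6*(-1)) - 479*412 = (1 + 1 - 6) - 197348 = -4 - 197348 = -197352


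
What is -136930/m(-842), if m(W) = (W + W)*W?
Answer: -68465/708964 ≈ -0.096570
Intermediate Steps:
m(W) = 2*W² (m(W) = (2*W)*W = 2*W²)
-136930/m(-842) = -136930/(2*(-842)²) = -136930/(2*708964) = -136930/1417928 = -136930*1/1417928 = -68465/708964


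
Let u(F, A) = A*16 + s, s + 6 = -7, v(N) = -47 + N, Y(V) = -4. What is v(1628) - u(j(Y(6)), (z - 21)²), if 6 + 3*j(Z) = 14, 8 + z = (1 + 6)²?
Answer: -4806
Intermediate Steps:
z = 41 (z = -8 + (1 + 6)² = -8 + 7² = -8 + 49 = 41)
j(Z) = 8/3 (j(Z) = -2 + (⅓)*14 = -2 + 14/3 = 8/3)
s = -13 (s = -6 - 7 = -13)
u(F, A) = -13 + 16*A (u(F, A) = A*16 - 13 = 16*A - 13 = -13 + 16*A)
v(1628) - u(j(Y(6)), (z - 21)²) = (-47 + 1628) - (-13 + 16*(41 - 21)²) = 1581 - (-13 + 16*20²) = 1581 - (-13 + 16*400) = 1581 - (-13 + 6400) = 1581 - 1*6387 = 1581 - 6387 = -4806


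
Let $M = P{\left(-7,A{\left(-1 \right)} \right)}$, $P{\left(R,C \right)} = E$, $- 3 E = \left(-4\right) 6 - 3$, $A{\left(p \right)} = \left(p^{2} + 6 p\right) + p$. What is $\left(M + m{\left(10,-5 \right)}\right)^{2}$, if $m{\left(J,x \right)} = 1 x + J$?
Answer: $196$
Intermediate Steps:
$A{\left(p \right)} = p^{2} + 7 p$
$E = 9$ ($E = - \frac{\left(-4\right) 6 - 3}{3} = - \frac{-24 - 3}{3} = \left(- \frac{1}{3}\right) \left(-27\right) = 9$)
$m{\left(J,x \right)} = J + x$ ($m{\left(J,x \right)} = x + J = J + x$)
$P{\left(R,C \right)} = 9$
$M = 9$
$\left(M + m{\left(10,-5 \right)}\right)^{2} = \left(9 + \left(10 - 5\right)\right)^{2} = \left(9 + 5\right)^{2} = 14^{2} = 196$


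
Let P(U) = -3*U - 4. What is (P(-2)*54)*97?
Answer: 10476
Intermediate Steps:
P(U) = -4 - 3*U
(P(-2)*54)*97 = ((-4 - 3*(-2))*54)*97 = ((-4 + 6)*54)*97 = (2*54)*97 = 108*97 = 10476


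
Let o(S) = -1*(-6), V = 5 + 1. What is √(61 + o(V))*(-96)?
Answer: -96*√67 ≈ -785.79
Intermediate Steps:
V = 6
o(S) = 6
√(61 + o(V))*(-96) = √(61 + 6)*(-96) = √67*(-96) = -96*√67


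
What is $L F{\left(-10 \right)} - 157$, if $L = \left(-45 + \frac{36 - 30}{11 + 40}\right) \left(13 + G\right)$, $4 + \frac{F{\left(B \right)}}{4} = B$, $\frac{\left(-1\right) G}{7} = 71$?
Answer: $- \frac{20683021}{17} \approx -1.2166 \cdot 10^{6}$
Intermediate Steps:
$G = -497$ ($G = \left(-7\right) 71 = -497$)
$F{\left(B \right)} = -16 + 4 B$
$L = \frac{369292}{17}$ ($L = \left(-45 + \frac{36 - 30}{11 + 40}\right) \left(13 - 497\right) = \left(-45 + \frac{6}{51}\right) \left(-484\right) = \left(-45 + 6 \cdot \frac{1}{51}\right) \left(-484\right) = \left(-45 + \frac{2}{17}\right) \left(-484\right) = \left(- \frac{763}{17}\right) \left(-484\right) = \frac{369292}{17} \approx 21723.0$)
$L F{\left(-10 \right)} - 157 = \frac{369292 \left(-16 + 4 \left(-10\right)\right)}{17} - 157 = \frac{369292 \left(-16 - 40\right)}{17} - 157 = \frac{369292}{17} \left(-56\right) - 157 = - \frac{20680352}{17} - 157 = - \frac{20683021}{17}$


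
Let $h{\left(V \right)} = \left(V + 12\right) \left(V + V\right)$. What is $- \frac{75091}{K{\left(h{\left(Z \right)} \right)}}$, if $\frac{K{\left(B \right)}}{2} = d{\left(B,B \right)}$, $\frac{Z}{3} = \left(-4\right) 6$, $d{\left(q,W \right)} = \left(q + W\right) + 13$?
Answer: $- \frac{75091}{34586} \approx -2.1711$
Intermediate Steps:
$d{\left(q,W \right)} = 13 + W + q$ ($d{\left(q,W \right)} = \left(W + q\right) + 13 = 13 + W + q$)
$Z = -72$ ($Z = 3 \left(\left(-4\right) 6\right) = 3 \left(-24\right) = -72$)
$h{\left(V \right)} = 2 V \left(12 + V\right)$ ($h{\left(V \right)} = \left(12 + V\right) 2 V = 2 V \left(12 + V\right)$)
$K{\left(B \right)} = 26 + 4 B$ ($K{\left(B \right)} = 2 \left(13 + B + B\right) = 2 \left(13 + 2 B\right) = 26 + 4 B$)
$- \frac{75091}{K{\left(h{\left(Z \right)} \right)}} = - \frac{75091}{26 + 4 \cdot 2 \left(-72\right) \left(12 - 72\right)} = - \frac{75091}{26 + 4 \cdot 2 \left(-72\right) \left(-60\right)} = - \frac{75091}{26 + 4 \cdot 8640} = - \frac{75091}{26 + 34560} = - \frac{75091}{34586}$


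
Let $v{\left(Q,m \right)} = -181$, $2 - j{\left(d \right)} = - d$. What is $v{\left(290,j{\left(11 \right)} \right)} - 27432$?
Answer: $-27613$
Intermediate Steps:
$j{\left(d \right)} = 2 + d$ ($j{\left(d \right)} = 2 - - d = 2 + d$)
$v{\left(290,j{\left(11 \right)} \right)} - 27432 = -181 - 27432 = -27613$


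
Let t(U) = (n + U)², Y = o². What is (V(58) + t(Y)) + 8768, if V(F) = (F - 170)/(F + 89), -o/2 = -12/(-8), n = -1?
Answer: 185456/21 ≈ 8831.2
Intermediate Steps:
o = -3 (o = -(-24)/(-8) = -(-24)*(-1)/8 = -2*3/2 = -3)
V(F) = (-170 + F)/(89 + F)
Y = 9 (Y = (-3)² = 9)
t(U) = (-1 + U)²
(V(58) + t(Y)) + 8768 = ((-170 + 58)/(89 + 58) + (-1 + 9)²) + 8768 = (-112/147 + 8²) + 8768 = ((1/147)*(-112) + 64) + 8768 = (-16/21 + 64) + 8768 = 1328/21 + 8768 = 185456/21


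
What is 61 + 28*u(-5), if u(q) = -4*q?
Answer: 621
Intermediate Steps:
61 + 28*u(-5) = 61 + 28*(-4*(-5)) = 61 + 28*20 = 61 + 560 = 621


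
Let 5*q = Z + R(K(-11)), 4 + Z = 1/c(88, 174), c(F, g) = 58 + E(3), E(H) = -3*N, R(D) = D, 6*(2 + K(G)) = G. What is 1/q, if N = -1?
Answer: -1830/2861 ≈ -0.63964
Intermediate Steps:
K(G) = -2 + G/6
E(H) = 3 (E(H) = -3*(-1) = 3)
c(F, g) = 61 (c(F, g) = 58 + 3 = 61)
Z = -243/61 (Z = -4 + 1/61 = -243/61 ≈ -3.9836)
q = -2861/1830 (q = (-243/61 + (-2 + (⅙)*(-11)))/5 = (-243/61 + (-2 - 11/6))/5 = (-243/61 - 23/6)/5 = (⅕)*(-2861/366) = -2861/1830 ≈ -1.5634)
1/q = 1/(-2861/1830) = -1830/2861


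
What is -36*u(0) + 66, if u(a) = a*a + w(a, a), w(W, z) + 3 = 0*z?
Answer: 174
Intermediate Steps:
w(W, z) = -3 (w(W, z) = -3 + 0*z = -3 + 0 = -3)
u(a) = -3 + a**2 (u(a) = a*a - 3 = a**2 - 3 = -3 + a**2)
-36*u(0) + 66 = -36*(-3 + 0**2) + 66 = -36*(-3 + 0) + 66 = -36*(-3) + 66 = 108 + 66 = 174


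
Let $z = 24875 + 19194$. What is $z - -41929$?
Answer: $85998$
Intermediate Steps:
$z = 44069$
$z - -41929 = 44069 - -41929 = 44069 + 41929 = 85998$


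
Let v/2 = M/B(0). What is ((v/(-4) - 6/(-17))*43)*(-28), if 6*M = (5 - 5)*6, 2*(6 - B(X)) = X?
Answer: -7224/17 ≈ -424.94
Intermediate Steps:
B(X) = 6 - X/2
M = 0 (M = ((5 - 5)*6)/6 = (0*6)/6 = (⅙)*0 = 0)
v = 0 (v = 2*(0/(6 - ½*0)) = 2*(0/(6 + 0)) = 2*(0/6) = 2*(0*(⅙)) = 2*0 = 0)
((v/(-4) - 6/(-17))*43)*(-28) = ((0/(-4) - 6/(-17))*43)*(-28) = ((0*(-¼) - 6*(-1/17))*43)*(-28) = ((0 + 6/17)*43)*(-28) = ((6/17)*43)*(-28) = (258/17)*(-28) = -7224/17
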